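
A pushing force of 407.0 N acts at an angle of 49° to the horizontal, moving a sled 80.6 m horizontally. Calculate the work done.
W = F·d·cosθ = (407.0)(80.6)cos(49°) = 21520 J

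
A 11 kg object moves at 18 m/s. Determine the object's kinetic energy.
KE = ½mv² = ½(11)(18)² = 1782.0 J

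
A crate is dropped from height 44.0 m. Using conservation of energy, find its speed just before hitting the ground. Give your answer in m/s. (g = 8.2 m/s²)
mgh = ½mv² ⇒ v = √(2gh) = √(2·8.2·44.0) = 26.86 m/s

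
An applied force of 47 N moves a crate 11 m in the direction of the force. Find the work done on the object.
W = F·d = (47)(11) = 517.0 J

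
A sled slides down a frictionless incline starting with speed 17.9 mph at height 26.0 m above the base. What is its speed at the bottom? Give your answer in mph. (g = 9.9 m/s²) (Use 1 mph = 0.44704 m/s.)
Convert to SI: v₀ = 8.00202 m/s, h = 26.0 m
½mv₀² + mgh = ½mv² ⇒ v = √(v₀² + 2gh) = √(8.00202² + 2·9.9·26.0) = 24.0589 m/s = 53.82 mph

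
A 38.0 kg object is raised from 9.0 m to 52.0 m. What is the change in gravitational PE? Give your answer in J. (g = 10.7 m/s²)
ΔPE = mgΔh = (38.0)(10.7)(43.0) = 17480 J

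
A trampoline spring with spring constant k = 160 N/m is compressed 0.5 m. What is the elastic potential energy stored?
PE = ½kx² = ½(160)(0.5)² = 20.0 J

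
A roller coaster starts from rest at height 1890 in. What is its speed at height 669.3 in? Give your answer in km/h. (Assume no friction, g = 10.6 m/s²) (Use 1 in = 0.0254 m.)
Convert to SI: h₁−h₂ = 31.0058 m
mgh₁ = mgh₂ + ½mv² ⇒ v = √(2g(h₁−h₂)) = √(2·10.6·31.0058) = 25.6383 m/s = 92.3 km/h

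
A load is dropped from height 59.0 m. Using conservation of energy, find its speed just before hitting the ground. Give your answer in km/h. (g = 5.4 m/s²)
mgh = ½mv² ⇒ v = √(2gh) = √(2·5.4·59.0) = 25.2428 m/s = 90.87 km/h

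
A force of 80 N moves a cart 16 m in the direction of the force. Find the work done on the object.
W = F·d = (80)(16) = 1280 J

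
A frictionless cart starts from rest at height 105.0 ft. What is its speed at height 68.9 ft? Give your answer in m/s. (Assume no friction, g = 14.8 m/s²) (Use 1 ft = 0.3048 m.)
Convert to SI: h₁−h₂ = 11.0033 m
mgh₁ = mgh₂ + ½mv² ⇒ v = √(2g(h₁−h₂)) = √(2·14.8·11.0033) = 18.05 m/s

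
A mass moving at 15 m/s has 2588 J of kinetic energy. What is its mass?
m = 2·KE/v² = 2·2588/(15)² = 23.0 kg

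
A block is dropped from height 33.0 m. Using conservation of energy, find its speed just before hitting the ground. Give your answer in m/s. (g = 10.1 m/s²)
mgh = ½mv² ⇒ v = √(2gh) = √(2·10.1·33.0) = 25.82 m/s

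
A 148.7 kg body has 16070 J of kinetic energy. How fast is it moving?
v = √(2·KE/m) = √(2·16070/148.7) = 14.7 m/s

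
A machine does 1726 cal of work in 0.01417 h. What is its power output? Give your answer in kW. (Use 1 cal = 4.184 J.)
Convert to SI: W = 7221.58 J, t = 51.012 s
P = W/t = 7221.58/51.012 = 141.566 W = 0.1416 kW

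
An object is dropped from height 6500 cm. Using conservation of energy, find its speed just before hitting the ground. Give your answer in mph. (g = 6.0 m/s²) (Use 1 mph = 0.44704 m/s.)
Convert to SI: h = 65.0 m
mgh = ½mv² ⇒ v = √(2gh) = √(2·6.0·65.0) = 27.9285 m/s = 62.47 mph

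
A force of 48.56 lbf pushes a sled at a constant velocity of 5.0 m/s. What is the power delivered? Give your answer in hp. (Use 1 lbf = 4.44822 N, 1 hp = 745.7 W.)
Convert to SI: F = 216.006 N, v = 5.0 m/s
P = Fv = (216.006)(5.0) = 1080.03 W = 1.448 hp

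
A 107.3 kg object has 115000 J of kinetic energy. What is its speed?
v = √(2·KE/m) = √(2·115000/107.3) = 46.3 m/s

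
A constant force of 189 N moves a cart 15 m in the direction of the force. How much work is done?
W = F·d = (189)(15) = 2835 J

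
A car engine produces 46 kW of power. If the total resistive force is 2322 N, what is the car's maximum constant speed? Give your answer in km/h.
P = Fv ⇒ v = P/F = 46000 W/2322.0 N = 19.8105 m/s = 71.32 km/h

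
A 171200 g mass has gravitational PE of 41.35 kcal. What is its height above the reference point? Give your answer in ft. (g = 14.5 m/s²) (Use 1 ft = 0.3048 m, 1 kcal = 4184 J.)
Convert to SI: m = 171.2 kg, PE = 173008 J
h = PE/(mg) = 173008/(171.2·14.5) = 69.694 m = 228.7 ft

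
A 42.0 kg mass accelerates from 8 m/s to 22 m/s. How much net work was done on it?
W = ΔKE = ½m(v₂² − v₁²) = ½(42.0)(22² − 8²) = 8820.0 J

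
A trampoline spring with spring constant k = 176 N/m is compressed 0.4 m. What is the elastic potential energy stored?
PE = ½kx² = ½(176)(0.4)² = 14.08 J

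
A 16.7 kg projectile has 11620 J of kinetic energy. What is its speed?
v = √(2·KE/m) = √(2·11620/16.7) = 37.3 m/s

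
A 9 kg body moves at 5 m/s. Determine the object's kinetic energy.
KE = ½mv² = ½(9)(5)² = 112.5 J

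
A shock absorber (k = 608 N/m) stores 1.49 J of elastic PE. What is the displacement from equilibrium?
x = √(2·PE/k) = √(2·1.49/608) = 0.07001 m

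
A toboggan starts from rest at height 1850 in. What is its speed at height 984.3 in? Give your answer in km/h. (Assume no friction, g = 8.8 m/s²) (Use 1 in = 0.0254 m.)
Convert to SI: h₁−h₂ = 21.9888 m
mgh₁ = mgh₂ + ½mv² ⇒ v = √(2g(h₁−h₂)) = √(2·8.8·21.9888) = 19.6724 m/s = 70.82 km/h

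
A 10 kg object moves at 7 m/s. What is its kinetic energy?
KE = ½mv² = ½(10)(7)² = 245.0 J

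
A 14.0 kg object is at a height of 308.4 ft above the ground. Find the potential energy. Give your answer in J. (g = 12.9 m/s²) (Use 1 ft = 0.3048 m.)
Convert to SI: m = 14.0 kg, h = 94.0003 m
PE = mgh = (14.0)(12.9)(94.0003) = 16980 J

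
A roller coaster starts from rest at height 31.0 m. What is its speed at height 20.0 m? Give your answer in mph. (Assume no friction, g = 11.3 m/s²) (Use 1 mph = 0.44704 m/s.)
mgh₁ = mgh₂ + ½mv² ⇒ v = √(2g(h₁−h₂)) = √(2·11.3·11.0) = 15.7671 m/s = 35.27 mph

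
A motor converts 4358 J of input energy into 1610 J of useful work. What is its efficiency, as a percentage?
η = W_out/W_in = 1610/4358 = 36.94%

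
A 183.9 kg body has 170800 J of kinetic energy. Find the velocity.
v = √(2·KE/m) = √(2·170800/183.9) = 43.1 m/s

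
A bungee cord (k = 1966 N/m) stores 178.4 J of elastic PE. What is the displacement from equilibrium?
x = √(2·PE/k) = √(2·178.4/1966) = 0.426 m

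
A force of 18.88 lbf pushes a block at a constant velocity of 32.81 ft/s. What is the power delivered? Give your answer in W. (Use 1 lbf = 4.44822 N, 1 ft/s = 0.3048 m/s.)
Convert to SI: F = 83.9824 N, v = 10.0005 m/s
P = Fv = (83.9824)(10.0005) = 839.9 W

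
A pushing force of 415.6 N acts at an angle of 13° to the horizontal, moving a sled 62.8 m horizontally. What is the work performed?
W = F·d·cosθ = (415.6)(62.8)cos(13°) = 25430 J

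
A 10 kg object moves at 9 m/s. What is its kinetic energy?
KE = ½mv² = ½(10)(9)² = 405.0 J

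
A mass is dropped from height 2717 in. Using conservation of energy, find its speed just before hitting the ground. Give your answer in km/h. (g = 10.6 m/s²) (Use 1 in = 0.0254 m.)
Convert to SI: h = 69.0118 m
mgh = ½mv² ⇒ v = √(2gh) = √(2·10.6·69.0118) = 38.2498 m/s = 137.7 km/h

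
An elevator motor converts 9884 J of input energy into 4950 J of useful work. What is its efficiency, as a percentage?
η = W_out/W_in = 4950/9884 = 50.08%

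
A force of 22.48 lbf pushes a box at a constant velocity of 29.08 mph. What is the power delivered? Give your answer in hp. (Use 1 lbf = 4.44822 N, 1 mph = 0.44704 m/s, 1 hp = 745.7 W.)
Convert to SI: F = 99.996 N, v = 12.9999 m/s
P = Fv = (99.996)(12.9999) = 1299.94 W = 1.743 hp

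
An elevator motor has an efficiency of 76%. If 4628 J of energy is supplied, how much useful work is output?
W_out = η·W_in = 0.76·4628 = 3517.28 J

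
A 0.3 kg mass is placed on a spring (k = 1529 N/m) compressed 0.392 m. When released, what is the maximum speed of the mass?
½kx² = ½mv² ⇒ v = x√(k/m) = (0.392)√(1529/0.3) = 27.99 m/s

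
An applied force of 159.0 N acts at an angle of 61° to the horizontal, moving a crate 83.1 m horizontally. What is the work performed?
W = F·d·cosθ = (159.0)(83.1)cos(61°) = 6406 J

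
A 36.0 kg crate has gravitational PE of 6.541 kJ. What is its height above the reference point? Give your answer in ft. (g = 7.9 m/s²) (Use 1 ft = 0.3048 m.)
Convert to SI: m = 36.0 kg, PE = 6541.0 J
h = PE/(mg) = 6541.0/(36.0·7.9) = 22.9993 m = 75.46 ft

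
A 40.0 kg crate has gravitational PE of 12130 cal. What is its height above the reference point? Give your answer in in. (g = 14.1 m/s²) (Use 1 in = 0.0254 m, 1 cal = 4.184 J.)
Convert to SI: m = 40.0 kg, PE = 50751.9 J
h = PE/(mg) = 50751.9/(40.0·14.1) = 89.9857 m = 3543 in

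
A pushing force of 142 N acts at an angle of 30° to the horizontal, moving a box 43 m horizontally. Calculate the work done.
W = F·d·cosθ = (142)(43)cos(30°) = 5288 J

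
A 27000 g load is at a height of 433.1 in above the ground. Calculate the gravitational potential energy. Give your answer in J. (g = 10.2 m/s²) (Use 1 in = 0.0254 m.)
Convert to SI: m = 27.0 kg, h = 11.0007 m
PE = mgh = (27.0)(10.2)(11.0007) = 3030 J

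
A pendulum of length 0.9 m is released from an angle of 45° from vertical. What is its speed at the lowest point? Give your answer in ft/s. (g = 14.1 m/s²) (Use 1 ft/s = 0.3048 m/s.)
h = L(1 − cosθ) = 0.9(1 − cos45°) = 0.263604 m
v = √(2gh) = √(2·14.1·0.263604) = 2.72647 m/s = 8.945 ft/s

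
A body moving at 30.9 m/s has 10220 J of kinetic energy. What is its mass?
m = 2·KE/v² = 2·10220/(30.9)² = 21.41 kg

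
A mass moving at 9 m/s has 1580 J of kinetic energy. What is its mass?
m = 2·KE/v² = 2·1580/(9)² = 39.01 kg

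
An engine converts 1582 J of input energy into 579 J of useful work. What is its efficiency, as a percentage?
η = W_out/W_in = 579/1582 = 36.6%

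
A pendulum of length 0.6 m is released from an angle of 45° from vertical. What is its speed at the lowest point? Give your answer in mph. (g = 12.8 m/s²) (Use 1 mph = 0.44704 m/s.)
h = L(1 − cosθ) = 0.6(1 − cos45°) = 0.175736 m
v = √(2gh) = √(2·12.8·0.175736) = 2.12105 m/s = 4.745 mph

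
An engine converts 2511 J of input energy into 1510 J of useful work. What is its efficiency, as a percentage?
η = W_out/W_in = 1510/2511 = 60.14%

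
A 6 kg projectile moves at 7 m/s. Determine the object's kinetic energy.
KE = ½mv² = ½(6)(7)² = 147.0 J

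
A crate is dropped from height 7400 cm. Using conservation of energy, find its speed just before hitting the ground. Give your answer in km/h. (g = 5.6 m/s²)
Convert to SI: h = 74.0 m
mgh = ½mv² ⇒ v = √(2gh) = √(2·5.6·74.0) = 28.7889 m/s = 103.6 km/h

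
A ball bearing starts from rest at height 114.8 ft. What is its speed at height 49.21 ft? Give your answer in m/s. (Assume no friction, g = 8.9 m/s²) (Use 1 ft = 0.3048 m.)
Convert to SI: h₁−h₂ = 19.9918 m
mgh₁ = mgh₂ + ½mv² ⇒ v = √(2g(h₁−h₂)) = √(2·8.9·19.9918) = 18.86 m/s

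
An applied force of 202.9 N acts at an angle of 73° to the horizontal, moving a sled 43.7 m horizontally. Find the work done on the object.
W = F·d·cosθ = (202.9)(43.7)cos(73°) = 2592 J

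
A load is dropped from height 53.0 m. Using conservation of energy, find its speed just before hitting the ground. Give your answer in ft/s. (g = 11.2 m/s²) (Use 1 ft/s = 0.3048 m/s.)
mgh = ½mv² ⇒ v = √(2gh) = √(2·11.2·53.0) = 34.4558 m/s = 113.0 ft/s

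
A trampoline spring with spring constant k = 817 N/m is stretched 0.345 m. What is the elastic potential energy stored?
PE = ½kx² = ½(817)(0.345)² = 48.62 J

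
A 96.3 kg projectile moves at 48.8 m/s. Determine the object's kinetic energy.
KE = ½mv² = ½(96.3)(48.8)² = 114700 J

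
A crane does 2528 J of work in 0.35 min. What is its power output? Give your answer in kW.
Convert to SI: W = 2528.0 J, t = 21.0 s
P = W/t = 2528.0/21.0 = 120.381 W = 0.1204 kW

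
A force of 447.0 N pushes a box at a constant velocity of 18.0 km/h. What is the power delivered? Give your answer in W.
Convert to SI: F = 447.0 N, v = 5.0 m/s
P = Fv = (447.0)(5.0) = 2235 W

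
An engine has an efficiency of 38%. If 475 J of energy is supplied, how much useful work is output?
W_out = η·W_in = 0.38·475 = 180.5 J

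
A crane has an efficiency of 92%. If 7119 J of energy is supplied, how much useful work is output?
W_out = η·W_in = 0.92·7119 = 6549.48 J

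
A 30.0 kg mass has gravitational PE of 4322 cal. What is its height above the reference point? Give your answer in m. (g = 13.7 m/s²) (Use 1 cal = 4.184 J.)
Convert to SI: m = 30.0 kg, PE = 18083.2 J
h = PE/(mg) = 18083.2/(30.0·13.7) = 44.0 m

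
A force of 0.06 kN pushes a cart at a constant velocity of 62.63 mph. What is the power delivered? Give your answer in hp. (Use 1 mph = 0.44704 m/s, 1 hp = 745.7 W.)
Convert to SI: F = 60.0 N, v = 27.9981 m/s
P = Fv = (60.0)(27.9981) = 1679.89 W = 2.253 hp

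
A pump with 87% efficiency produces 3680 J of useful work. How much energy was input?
W_in = W_out/η = 3680/0.87 = 4230 J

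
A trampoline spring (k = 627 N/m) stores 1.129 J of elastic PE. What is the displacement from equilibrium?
x = √(2·PE/k) = √(2·1.129/627) = 0.06001 m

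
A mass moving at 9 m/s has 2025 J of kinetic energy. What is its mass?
m = 2·KE/v² = 2·2025/(9)² = 50.0 kg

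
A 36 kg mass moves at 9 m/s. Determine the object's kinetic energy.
KE = ½mv² = ½(36)(9)² = 1458.0 J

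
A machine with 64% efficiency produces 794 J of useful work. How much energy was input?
W_in = W_out/η = 794/0.64 = 1241 J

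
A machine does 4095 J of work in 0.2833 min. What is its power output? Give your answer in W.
Convert to SI: W = 4095.0 J, t = 16.998 s
P = W/t = 4095.0/16.998 = 240.9 W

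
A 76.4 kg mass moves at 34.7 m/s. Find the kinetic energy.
KE = ½mv² = ½(76.4)(34.7)² = 46000 J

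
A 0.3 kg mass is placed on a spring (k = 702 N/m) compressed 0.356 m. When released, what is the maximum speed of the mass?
½kx² = ½mv² ⇒ v = x√(k/m) = (0.356)√(702/0.3) = 17.22 m/s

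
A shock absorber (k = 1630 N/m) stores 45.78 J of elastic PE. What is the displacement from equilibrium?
x = √(2·PE/k) = √(2·45.78/1630) = 0.237 m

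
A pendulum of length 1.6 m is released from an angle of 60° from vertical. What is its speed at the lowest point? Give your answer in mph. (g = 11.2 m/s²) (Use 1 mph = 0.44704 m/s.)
h = L(1 − cosθ) = 1.6(1 − cos60°) = 0.8 m
v = √(2gh) = √(2·11.2·0.8) = 4.2332 m/s = 9.469 mph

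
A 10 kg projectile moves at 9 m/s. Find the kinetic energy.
KE = ½mv² = ½(10)(9)² = 405.0 J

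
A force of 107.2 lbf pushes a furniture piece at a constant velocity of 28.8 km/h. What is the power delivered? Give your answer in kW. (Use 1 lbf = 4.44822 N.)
Convert to SI: F = 476.849 N, v = 8.0 m/s
P = Fv = (476.849)(8.0) = 3814.79 W = 3.815 kW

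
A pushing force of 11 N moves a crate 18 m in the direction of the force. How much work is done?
W = F·d = (11)(18) = 198.0 J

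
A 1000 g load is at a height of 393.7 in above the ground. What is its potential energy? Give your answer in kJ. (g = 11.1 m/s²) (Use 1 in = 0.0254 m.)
Convert to SI: m = 1.0 kg, h = 9.99998 m
PE = mgh = (1.0)(11.1)(9.99998) = 111.0 J = 0.111 kJ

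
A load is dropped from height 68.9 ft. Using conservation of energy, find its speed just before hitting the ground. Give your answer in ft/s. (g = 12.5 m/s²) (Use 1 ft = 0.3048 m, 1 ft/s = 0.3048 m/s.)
Convert to SI: h = 21.0007 m
mgh = ½mv² ⇒ v = √(2gh) = √(2·12.5·21.0007) = 22.9133 m/s = 75.17 ft/s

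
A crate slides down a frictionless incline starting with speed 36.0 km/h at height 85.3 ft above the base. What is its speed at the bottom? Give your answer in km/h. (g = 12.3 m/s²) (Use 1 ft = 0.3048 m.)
Convert to SI: v₀ = 10.0 m/s, h = 25.9994 m
½mv₀² + mgh = ½mv² ⇒ v = √(v₀² + 2gh) = √(10.0² + 2·12.3·25.9994) = 27.1953 m/s = 97.9 km/h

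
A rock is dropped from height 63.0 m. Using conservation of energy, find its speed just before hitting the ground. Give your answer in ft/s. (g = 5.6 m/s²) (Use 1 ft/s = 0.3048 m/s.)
mgh = ½mv² ⇒ v = √(2gh) = √(2·5.6·63.0) = 26.5631 m/s = 87.15 ft/s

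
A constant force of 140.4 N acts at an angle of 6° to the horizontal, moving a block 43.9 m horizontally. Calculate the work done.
W = F·d·cosθ = (140.4)(43.9)cos(6°) = 6130 J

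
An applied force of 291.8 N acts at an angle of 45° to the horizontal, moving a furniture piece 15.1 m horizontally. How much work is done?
W = F·d·cosθ = (291.8)(15.1)cos(45°) = 3116 J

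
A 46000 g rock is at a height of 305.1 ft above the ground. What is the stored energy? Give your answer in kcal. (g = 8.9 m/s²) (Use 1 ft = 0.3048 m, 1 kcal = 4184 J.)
Convert to SI: m = 46.0 kg, h = 92.9945 m
PE = mgh = (46.0)(8.9)(92.9945) = 38071.9 J = 9.099 kcal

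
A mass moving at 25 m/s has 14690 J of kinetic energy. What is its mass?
m = 2·KE/v² = 2·14690/(25)² = 47.01 kg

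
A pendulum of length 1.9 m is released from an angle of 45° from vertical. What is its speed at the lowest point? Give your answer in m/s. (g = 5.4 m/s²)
h = L(1 − cosθ) = 1.9(1 − cos45°) = 0.556497 m
v = √(2gh) = √(2·5.4·0.556497) = 2.452 m/s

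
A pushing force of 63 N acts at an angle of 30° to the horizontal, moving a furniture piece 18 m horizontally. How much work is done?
W = F·d·cosθ = (63)(18)cos(30°) = 982.1 J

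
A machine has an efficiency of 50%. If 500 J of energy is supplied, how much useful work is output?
W_out = η·W_in = 0.5·500 = 250.0 J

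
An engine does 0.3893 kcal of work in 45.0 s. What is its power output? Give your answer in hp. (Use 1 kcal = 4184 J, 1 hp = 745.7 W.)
Convert to SI: W = 1628.83 J, t = 45.0 s
P = W/t = 1628.83/45.0 = 36.1962 W = 0.04854 hp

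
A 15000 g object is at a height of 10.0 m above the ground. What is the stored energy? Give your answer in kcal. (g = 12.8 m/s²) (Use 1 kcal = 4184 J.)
Convert to SI: m = 15.0 kg, h = 10.0 m
PE = mgh = (15.0)(12.8)(10.0) = 1920.0 J = 0.4589 kcal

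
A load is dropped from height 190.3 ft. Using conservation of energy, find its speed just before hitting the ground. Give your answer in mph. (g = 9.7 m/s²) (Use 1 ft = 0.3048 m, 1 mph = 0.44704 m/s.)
Convert to SI: h = 58.0034 m
mgh = ½mv² ⇒ v = √(2gh) = √(2·9.7·58.0034) = 33.545 m/s = 75.04 mph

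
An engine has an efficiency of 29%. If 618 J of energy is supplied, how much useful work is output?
W_out = η·W_in = 0.29·618 = 179.22 J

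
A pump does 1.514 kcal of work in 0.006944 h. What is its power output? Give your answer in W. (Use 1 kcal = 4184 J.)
Convert to SI: W = 6334.58 J, t = 24.9984 s
P = W/t = 6334.58/24.9984 = 253.4 W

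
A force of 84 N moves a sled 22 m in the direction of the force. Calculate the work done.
W = F·d = (84)(22) = 1848 J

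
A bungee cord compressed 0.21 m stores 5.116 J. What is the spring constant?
k = 2·PE/x² = 2·5.116/(0.21)² = 232.0 N/m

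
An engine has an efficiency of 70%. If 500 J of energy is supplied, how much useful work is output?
W_out = η·W_in = 0.7·500 = 350.0 J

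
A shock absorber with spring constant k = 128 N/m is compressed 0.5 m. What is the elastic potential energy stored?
PE = ½kx² = ½(128)(0.5)² = 16.0 J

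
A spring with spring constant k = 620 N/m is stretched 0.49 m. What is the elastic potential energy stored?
PE = ½kx² = ½(620)(0.49)² = 74.43 J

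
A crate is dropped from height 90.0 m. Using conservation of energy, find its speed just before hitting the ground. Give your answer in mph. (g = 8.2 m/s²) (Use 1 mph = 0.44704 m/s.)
mgh = ½mv² ⇒ v = √(2gh) = √(2·8.2·90.0) = 38.4187 m/s = 85.94 mph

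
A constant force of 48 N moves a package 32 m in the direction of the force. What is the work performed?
W = F·d = (48)(32) = 1536 J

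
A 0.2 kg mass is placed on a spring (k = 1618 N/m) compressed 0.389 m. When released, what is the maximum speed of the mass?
½kx² = ½mv² ⇒ v = x√(k/m) = (0.389)√(1618/0.2) = 34.99 m/s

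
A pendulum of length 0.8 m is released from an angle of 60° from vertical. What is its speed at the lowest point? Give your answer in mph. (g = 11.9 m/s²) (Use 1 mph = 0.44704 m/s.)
h = L(1 − cosθ) = 0.8(1 − cos60°) = 0.4 m
v = √(2gh) = √(2·11.9·0.4) = 3.08545 m/s = 6.902 mph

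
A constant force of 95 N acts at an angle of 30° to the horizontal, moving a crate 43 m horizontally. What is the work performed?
W = F·d·cosθ = (95)(43)cos(30°) = 3538 J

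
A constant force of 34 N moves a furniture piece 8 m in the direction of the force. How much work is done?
W = F·d = (34)(8) = 272.0 J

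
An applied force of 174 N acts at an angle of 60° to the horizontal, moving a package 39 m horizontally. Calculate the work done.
W = F·d·cosθ = (174)(39)cos(60°) = 3393 J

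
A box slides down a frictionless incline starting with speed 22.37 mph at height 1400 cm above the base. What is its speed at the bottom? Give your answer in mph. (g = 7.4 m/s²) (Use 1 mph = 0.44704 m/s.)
Convert to SI: v₀ = 10.0003 m/s, h = 14.0 m
½mv₀² + mgh = ½mv² ⇒ v = √(v₀² + 2gh) = √(10.0003² + 2·7.4·14.0) = 17.5273 m/s = 39.21 mph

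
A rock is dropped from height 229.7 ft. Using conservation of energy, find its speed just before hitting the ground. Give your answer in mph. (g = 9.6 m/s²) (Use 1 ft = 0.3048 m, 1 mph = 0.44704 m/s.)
Convert to SI: h = 70.0126 m
mgh = ½mv² ⇒ v = √(2gh) = √(2·9.6·70.0126) = 36.6639 m/s = 82.01 mph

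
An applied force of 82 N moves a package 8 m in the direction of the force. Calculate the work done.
W = F·d = (82)(8) = 656.0 J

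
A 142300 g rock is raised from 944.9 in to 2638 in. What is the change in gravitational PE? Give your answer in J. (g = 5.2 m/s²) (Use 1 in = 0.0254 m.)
Convert to SI: m = 142.3 kg, Δh = 43.0047 m
ΔPE = mgΔh = (142.3)(5.2)(43.0047) = 31820 J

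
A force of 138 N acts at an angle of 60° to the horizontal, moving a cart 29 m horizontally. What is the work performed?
W = F·d·cosθ = (138)(29)cos(60°) = 2001 J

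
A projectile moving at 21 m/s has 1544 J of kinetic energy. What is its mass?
m = 2·KE/v² = 2·1544/(21)² = 7.002 kg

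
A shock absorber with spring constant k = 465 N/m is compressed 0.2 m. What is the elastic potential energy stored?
PE = ½kx² = ½(465)(0.2)² = 9.3 J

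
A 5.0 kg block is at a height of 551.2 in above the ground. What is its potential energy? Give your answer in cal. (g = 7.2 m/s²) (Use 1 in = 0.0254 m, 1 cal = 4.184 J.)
Convert to SI: m = 5.0 kg, h = 14.0005 m
PE = mgh = (5.0)(7.2)(14.0005) = 504.017 J = 120.5 cal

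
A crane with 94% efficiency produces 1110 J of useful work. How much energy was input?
W_in = W_out/η = 1110/0.94 = 1181 J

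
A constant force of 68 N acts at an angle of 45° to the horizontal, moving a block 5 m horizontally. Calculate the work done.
W = F·d·cosθ = (68)(5)cos(45°) = 240.4 J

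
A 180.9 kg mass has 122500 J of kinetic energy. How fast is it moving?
v = √(2·KE/m) = √(2·122500/180.9) = 36.8 m/s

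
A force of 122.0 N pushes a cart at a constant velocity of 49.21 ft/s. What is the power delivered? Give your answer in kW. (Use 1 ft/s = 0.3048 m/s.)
Convert to SI: F = 122.0 N, v = 14.9992 m/s
P = Fv = (122.0)(14.9992) = 1829.9 W = 1.83 kW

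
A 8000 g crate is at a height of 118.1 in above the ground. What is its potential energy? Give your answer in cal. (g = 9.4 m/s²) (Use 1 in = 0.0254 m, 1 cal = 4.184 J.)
Convert to SI: m = 8.0 kg, h = 2.99974 m
PE = mgh = (8.0)(9.4)(2.99974) = 225.5804 J = 53.92 cal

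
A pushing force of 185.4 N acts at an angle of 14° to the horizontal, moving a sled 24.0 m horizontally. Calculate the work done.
W = F·d·cosθ = (185.4)(24.0)cos(14°) = 4317 J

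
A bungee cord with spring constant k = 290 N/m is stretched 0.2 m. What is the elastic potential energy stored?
PE = ½kx² = ½(290)(0.2)² = 5.8 J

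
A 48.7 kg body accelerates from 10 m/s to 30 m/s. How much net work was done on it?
W = ΔKE = ½m(v₂² − v₁²) = ½(48.7)(30² − 10²) = 19480.0 J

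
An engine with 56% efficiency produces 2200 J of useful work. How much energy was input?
W_in = W_out/η = 2200/0.56 = 3929 J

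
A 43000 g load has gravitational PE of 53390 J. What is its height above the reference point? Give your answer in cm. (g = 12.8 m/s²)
Convert to SI: m = 43.0 kg, PE = 53390.0 J
h = PE/(mg) = 53390.0/(43.0·12.8) = 97.0022 m = 9700 cm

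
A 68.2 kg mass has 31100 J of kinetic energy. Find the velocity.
v = √(2·KE/m) = √(2·31100/68.2) = 30.2 m/s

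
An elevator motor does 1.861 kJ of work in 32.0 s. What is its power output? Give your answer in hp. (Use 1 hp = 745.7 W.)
Convert to SI: W = 1861.0 J, t = 32.0 s
P = W/t = 1861.0/32.0 = 58.1563 W = 0.07799 hp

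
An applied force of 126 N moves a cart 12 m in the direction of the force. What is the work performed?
W = F·d = (126)(12) = 1512 J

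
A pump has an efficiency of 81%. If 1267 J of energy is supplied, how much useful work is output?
W_out = η·W_in = 0.81·1267 = 1026.27 J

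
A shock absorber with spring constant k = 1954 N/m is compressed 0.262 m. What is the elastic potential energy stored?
PE = ½kx² = ½(1954)(0.262)² = 67.07 J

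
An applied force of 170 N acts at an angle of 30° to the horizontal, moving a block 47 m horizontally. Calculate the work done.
W = F·d·cosθ = (170)(47)cos(30°) = 6920 J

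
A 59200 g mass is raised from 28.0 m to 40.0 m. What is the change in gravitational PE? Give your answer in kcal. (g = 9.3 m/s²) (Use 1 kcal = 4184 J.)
Convert to SI: m = 59.2 kg, Δh = 12.0 m
ΔPE = mgΔh = (59.2)(9.3)(12.0) = 6606.72 J = 1.579 kcal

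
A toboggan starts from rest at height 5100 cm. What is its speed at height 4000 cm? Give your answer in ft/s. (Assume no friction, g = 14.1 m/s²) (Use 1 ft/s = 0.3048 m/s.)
Convert to SI: h₁−h₂ = 11.0 m
mgh₁ = mgh₂ + ½mv² ⇒ v = √(2g(h₁−h₂)) = √(2·14.1·11.0) = 17.6125 m/s = 57.78 ft/s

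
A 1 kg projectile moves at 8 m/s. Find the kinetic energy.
KE = ½mv² = ½(1)(8)² = 32.0 J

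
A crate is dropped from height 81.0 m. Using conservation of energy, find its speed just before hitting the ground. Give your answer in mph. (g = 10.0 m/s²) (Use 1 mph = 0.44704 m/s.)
mgh = ½mv² ⇒ v = √(2gh) = √(2·10.0·81.0) = 40.2492 m/s = 90.03 mph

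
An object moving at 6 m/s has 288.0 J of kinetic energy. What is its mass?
m = 2·KE/v² = 2·288.0/(6)² = 16.0 kg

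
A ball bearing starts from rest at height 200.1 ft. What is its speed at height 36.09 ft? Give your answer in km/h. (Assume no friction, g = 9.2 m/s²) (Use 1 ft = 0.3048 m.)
Convert to SI: h₁−h₂ = 49.9902 m
mgh₁ = mgh₂ + ½mv² ⇒ v = √(2g(h₁−h₂)) = √(2·9.2·49.9902) = 30.3285 m/s = 109.2 km/h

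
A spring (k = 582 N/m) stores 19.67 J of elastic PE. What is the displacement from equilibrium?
x = √(2·PE/k) = √(2·19.67/582) = 0.26 m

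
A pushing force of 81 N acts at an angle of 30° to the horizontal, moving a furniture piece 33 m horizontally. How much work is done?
W = F·d·cosθ = (81)(33)cos(30°) = 2315 J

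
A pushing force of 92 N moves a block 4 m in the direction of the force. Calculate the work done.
W = F·d = (92)(4) = 368.0 J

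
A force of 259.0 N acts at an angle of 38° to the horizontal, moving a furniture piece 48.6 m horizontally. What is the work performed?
W = F·d·cosθ = (259.0)(48.6)cos(38°) = 9919 J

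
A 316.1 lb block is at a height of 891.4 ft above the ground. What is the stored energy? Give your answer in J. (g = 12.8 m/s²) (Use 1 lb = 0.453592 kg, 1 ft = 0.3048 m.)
Convert to SI: m = 143.38 kg, h = 271.699 m
PE = mgh = (143.38)(12.8)(271.699) = 498600 J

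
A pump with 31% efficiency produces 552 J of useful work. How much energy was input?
W_in = W_out/η = 552/0.31 = 1781 J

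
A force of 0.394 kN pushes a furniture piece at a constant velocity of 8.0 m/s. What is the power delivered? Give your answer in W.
Convert to SI: F = 394.0 N, v = 8.0 m/s
P = Fv = (394.0)(8.0) = 3152 W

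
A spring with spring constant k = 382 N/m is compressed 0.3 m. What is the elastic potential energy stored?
PE = ½kx² = ½(382)(0.3)² = 17.19 J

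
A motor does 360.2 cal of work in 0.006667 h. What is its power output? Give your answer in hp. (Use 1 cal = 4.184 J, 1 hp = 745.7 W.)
Convert to SI: W = 1507.08 J, t = 24.0012 s
P = W/t = 1507.08/24.0012 = 62.7917 W = 0.08421 hp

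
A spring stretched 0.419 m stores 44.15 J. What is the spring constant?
k = 2·PE/x² = 2·44.15/(0.419)² = 503.0 N/m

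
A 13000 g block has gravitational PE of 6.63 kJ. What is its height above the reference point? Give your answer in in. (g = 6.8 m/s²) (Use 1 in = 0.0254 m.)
Convert to SI: m = 13.0 kg, PE = 6630.0 J
h = PE/(mg) = 6630.0/(13.0·6.8) = 75.0 m = 2953 in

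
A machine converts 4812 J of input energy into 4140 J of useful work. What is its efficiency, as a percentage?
η = W_out/W_in = 4140/4812 = 86.03%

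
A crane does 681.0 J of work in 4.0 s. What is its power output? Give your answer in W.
P = W/t = 681.0/4.0 = 170.3 W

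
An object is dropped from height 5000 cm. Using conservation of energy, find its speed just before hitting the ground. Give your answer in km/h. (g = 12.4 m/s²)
Convert to SI: h = 50.0 m
mgh = ½mv² ⇒ v = √(2gh) = √(2·12.4·50.0) = 35.2136 m/s = 126.8 km/h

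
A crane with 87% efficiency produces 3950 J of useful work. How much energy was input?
W_in = W_out/η = 3950/0.87 = 4540 J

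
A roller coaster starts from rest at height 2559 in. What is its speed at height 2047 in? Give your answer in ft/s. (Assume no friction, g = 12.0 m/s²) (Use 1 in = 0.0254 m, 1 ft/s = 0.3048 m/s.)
Convert to SI: h₁−h₂ = 13.0048 m
mgh₁ = mgh₂ + ½mv² ⇒ v = √(2g(h₁−h₂)) = √(2·12.0·13.0048) = 17.6668 m/s = 57.96 ft/s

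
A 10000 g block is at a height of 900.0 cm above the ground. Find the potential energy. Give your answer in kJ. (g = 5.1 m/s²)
Convert to SI: m = 10.0 kg, h = 9.0 m
PE = mgh = (10.0)(5.1)(9.0) = 459.0 J = 0.459 kJ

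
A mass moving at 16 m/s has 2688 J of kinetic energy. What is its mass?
m = 2·KE/v² = 2·2688/(16)² = 21.0 kg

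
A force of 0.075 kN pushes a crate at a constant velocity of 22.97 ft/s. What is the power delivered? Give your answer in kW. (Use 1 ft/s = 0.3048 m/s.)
Convert to SI: F = 75.0 N, v = 7.00126 m/s
P = Fv = (75.0)(7.00126) = 525.094 W = 0.5251 kW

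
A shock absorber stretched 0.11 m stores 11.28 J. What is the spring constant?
k = 2·PE/x² = 2·11.28/(0.11)² = 1864 N/m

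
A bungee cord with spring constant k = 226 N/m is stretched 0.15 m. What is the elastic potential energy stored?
PE = ½kx² = ½(226)(0.15)² = 2.543 J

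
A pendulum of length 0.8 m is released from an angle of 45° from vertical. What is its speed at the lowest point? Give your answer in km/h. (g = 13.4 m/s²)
h = L(1 − cosθ) = 0.8(1 − cos45°) = 0.234315 m
v = √(2gh) = √(2·13.4·0.234315) = 2.50592 m/s = 9.021 km/h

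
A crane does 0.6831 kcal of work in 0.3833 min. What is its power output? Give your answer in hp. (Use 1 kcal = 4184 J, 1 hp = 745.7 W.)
Convert to SI: W = 2858.09 J, t = 22.998 s
P = W/t = 2858.09/22.998 = 124.276 W = 0.1667 hp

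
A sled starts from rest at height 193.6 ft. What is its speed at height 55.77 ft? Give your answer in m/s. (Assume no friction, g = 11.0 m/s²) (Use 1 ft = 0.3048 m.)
Convert to SI: h₁−h₂ = 42.0106 m
mgh₁ = mgh₂ + ½mv² ⇒ v = √(2g(h₁−h₂)) = √(2·11.0·42.0106) = 30.4 m/s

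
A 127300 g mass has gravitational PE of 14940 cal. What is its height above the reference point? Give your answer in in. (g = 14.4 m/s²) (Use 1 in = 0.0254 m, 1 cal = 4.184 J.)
Convert to SI: m = 127.3 kg, PE = 62509.0 J
h = PE/(mg) = 62509.0/(127.3·14.4) = 34.0998 m = 1343 in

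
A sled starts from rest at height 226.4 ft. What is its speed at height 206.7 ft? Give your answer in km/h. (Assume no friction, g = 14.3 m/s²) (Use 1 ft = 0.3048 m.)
Convert to SI: h₁−h₂ = 6.00456 m
mgh₁ = mgh₂ + ½mv² ⇒ v = √(2g(h₁−h₂)) = √(2·14.3·6.00456) = 13.1046 m/s = 47.18 km/h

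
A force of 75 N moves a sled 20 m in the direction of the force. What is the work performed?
W = F·d = (75)(20) = 1500 J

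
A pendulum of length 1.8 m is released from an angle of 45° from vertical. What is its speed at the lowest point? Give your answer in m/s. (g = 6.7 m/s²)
h = L(1 − cosθ) = 1.8(1 − cos45°) = 0.527208 m
v = √(2gh) = √(2·6.7·0.527208) = 2.658 m/s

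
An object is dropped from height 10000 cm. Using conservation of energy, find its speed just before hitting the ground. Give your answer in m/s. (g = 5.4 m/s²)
Convert to SI: h = 100.0 m
mgh = ½mv² ⇒ v = √(2gh) = √(2·5.4·100.0) = 32.86 m/s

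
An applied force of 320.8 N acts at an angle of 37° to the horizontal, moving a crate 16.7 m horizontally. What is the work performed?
W = F·d·cosθ = (320.8)(16.7)cos(37°) = 4279 J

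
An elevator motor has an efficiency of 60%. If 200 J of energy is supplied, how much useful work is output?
W_out = η·W_in = 0.6·200 = 120.0 J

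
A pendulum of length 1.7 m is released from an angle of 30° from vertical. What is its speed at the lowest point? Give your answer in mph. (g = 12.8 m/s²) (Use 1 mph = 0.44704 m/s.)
h = L(1 − cosθ) = 1.7(1 − cos30°) = 0.227757 m
v = √(2gh) = √(2·12.8·0.227757) = 2.41466 m/s = 5.401 mph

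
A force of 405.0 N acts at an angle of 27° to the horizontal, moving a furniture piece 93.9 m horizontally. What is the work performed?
W = F·d·cosθ = (405.0)(93.9)cos(27°) = 33880 J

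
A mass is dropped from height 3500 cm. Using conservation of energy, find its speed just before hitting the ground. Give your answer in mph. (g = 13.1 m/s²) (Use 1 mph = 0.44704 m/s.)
Convert to SI: h = 35.0 m
mgh = ½mv² ⇒ v = √(2gh) = √(2·13.1·35.0) = 30.282 m/s = 67.74 mph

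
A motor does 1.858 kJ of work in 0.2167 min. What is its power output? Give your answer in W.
Convert to SI: W = 1858.0 J, t = 13.002 s
P = W/t = 1858.0/13.002 = 142.9 W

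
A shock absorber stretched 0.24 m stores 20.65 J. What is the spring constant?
k = 2·PE/x² = 2·20.65/(0.24)² = 717.0 N/m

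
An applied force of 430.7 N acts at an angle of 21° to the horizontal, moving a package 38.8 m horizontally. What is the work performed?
W = F·d·cosθ = (430.7)(38.8)cos(21°) = 15600 J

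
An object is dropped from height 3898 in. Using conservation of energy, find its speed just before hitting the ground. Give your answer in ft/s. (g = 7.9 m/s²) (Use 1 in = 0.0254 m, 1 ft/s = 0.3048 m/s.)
Convert to SI: h = 99.0092 m
mgh = ½mv² ⇒ v = √(2gh) = √(2·7.9·99.0092) = 39.5518 m/s = 129.8 ft/s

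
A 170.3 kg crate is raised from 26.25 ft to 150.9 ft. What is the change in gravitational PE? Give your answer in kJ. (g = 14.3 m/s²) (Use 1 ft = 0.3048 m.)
Convert to SI: m = 170.3 kg, Δh = 37.9933 m
ΔPE = mgΔh = (170.3)(14.3)(37.9933) = 92524.8 J = 92.52 kJ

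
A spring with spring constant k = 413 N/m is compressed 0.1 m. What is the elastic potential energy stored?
PE = ½kx² = ½(413)(0.1)² = 2.065 J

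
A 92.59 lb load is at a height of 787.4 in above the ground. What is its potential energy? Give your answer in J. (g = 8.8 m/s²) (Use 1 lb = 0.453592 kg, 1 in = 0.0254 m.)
Convert to SI: m = 41.9981 kg, h = 20.0 m
PE = mgh = (41.9981)(8.8)(20.0) = 7392 J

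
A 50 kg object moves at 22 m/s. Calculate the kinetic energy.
KE = ½mv² = ½(50)(22)² = 12100.0 J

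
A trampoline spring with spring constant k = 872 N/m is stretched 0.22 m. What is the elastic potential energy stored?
PE = ½kx² = ½(872)(0.22)² = 21.1 J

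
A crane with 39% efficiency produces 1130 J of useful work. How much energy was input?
W_in = W_out/η = 1130/0.39 = 2897 J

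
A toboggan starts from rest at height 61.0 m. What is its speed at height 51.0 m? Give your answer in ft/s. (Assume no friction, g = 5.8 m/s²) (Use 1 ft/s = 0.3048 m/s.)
mgh₁ = mgh₂ + ½mv² ⇒ v = √(2g(h₁−h₂)) = √(2·5.8·10.0) = 10.7703 m/s = 35.34 ft/s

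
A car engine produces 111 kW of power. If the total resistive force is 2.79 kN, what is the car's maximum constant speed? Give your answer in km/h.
Convert to SI: F = 2790.0 N
P = Fv ⇒ v = P/F = 111000 W/2790.0 N = 39.7849 m/s = 143.2 km/h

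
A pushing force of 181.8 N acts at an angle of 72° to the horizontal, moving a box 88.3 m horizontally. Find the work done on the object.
W = F·d·cosθ = (181.8)(88.3)cos(72°) = 4961 J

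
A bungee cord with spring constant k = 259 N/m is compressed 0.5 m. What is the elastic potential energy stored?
PE = ½kx² = ½(259)(0.5)² = 32.38 J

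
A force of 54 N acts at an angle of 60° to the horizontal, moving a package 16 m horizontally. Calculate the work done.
W = F·d·cosθ = (54)(16)cos(60°) = 432.0 J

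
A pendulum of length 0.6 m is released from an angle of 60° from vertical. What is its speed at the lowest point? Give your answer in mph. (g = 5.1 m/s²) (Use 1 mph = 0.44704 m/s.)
h = L(1 − cosθ) = 0.6(1 − cos60°) = 0.3 m
v = √(2gh) = √(2·5.1·0.3) = 1.74929 m/s = 3.913 mph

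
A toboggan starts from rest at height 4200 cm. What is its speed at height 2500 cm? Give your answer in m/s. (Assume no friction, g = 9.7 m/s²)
Convert to SI: h₁−h₂ = 17.0 m
mgh₁ = mgh₂ + ½mv² ⇒ v = √(2g(h₁−h₂)) = √(2·9.7·17.0) = 18.16 m/s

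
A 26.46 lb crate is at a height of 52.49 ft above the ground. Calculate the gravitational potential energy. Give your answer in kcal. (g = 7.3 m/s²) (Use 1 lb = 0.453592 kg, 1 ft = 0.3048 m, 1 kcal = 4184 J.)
Convert to SI: m = 12.002 kg, h = 15.999 m
PE = mgh = (12.002)(7.3)(15.999) = 1401.75 J = 0.335 kcal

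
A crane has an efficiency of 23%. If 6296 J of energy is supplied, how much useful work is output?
W_out = η·W_in = 0.23·6296 = 1448.08 J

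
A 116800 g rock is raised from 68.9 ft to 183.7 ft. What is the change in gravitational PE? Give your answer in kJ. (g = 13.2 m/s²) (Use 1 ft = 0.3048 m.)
Convert to SI: m = 116.8 kg, Δh = 34.991 m
ΔPE = mgΔh = (116.8)(13.2)(34.991) = 53947.8 J = 53.95 kJ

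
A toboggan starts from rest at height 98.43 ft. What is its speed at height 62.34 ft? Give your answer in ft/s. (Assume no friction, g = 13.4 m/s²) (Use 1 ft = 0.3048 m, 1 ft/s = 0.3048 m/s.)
Convert to SI: h₁−h₂ = 11.0002 m
mgh₁ = mgh₂ + ½mv² ⇒ v = √(2g(h₁−h₂)) = √(2·13.4·11.0002) = 17.1699 m/s = 56.33 ft/s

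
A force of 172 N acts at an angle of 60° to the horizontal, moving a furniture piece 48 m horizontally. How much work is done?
W = F·d·cosθ = (172)(48)cos(60°) = 4128 J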